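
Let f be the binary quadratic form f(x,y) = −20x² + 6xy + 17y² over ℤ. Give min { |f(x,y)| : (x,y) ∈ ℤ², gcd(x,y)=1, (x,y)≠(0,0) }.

river: ρ → (17,28,-9)
river: ρ → (-9,26,20)
river: ρ → (20,14,-15)
river: ρ → (-15,16,19)
river: ρ → (19,22,-12)
river: ρ → (-12,26,15)
river: ρ → (15,34,-4)
river: ρ → (-4,30,31)
river: ρ → (31,32,-3)
river: ρ → (-3,34,20)
river: ρ → (20,6,-17)
river: ρ → (-17,28,9)
river: ρ → (9,26,-20)
river: ρ → (-20,14,15)
river: ρ → (15,16,-19)
river: ρ → (-19,22,12)
river: ρ → (12,26,-15)
river: ρ → (-15,34,4)
river: ρ → (4,30,-31)
river: ρ → (-31,32,3)
river: ρ → (3,34,-20)
river: ρ → (-20,6,17)
closes: descent 0, river 22
min |a| on river = 3

3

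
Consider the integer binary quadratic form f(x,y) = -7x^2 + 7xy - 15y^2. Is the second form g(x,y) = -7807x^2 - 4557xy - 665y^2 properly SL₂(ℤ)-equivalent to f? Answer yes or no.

D₁ = -371, D₂ = -371
f is negative-definite; reduce −f:
−f: translate: b→7 (≡-7 mod 14), so (7,-7,15)→(7,7,15)
−f: reduced (well bottom): (7,7,15) with a≤c, −a<b≤a
flip sign back: reduced form of f is (-7,-7,-15)
g is negative-definite; reduce −g:
−g: flip: (7807,4557,665)→(665,-4557,7807)
−g: translate: b→-567 (≡-4557 mod 1330), so (665,-4557,7807)→(665,-567,121)
−g: flip: (665,-567,121)→(121,567,665)
−g: translate: b→83 (≡567 mod 242), so (121,567,665)→(121,83,15)
−g: flip: (121,83,15)→(15,-83,121)
−g: translate: b→7 (≡-83 mod 30), so (15,-83,121)→(15,7,7)
−g: flip: (15,7,7)→(7,-7,15)
−g: translate: b→7 (≡-7 mod 14), so (7,-7,15)→(7,7,15)
−g: reduced (well bottom): (7,7,15) with a≤c, −a<b≤a
flip sign back: reduced form of g is (-7,-7,-15)
reduced forms (-7, -7, -15) vs (-7, -7, -15) ⇒ equivalent

yes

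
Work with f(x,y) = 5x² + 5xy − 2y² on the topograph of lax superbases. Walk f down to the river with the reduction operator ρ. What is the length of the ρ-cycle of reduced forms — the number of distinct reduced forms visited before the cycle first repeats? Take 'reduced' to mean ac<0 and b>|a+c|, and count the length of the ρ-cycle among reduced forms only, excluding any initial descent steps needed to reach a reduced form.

D = 65, ⌊√D⌋ = 8
river: ρ → (-2,7,2)
river: ρ → (2,5,-5)
river: ρ → (-5,5,2)
river: ρ → (2,7,-2)
river: ρ → (-2,5,5)
river: ρ → (5,5,-2)
ρ-cycle length = 6 (tail of 0 descent steps not counted)

6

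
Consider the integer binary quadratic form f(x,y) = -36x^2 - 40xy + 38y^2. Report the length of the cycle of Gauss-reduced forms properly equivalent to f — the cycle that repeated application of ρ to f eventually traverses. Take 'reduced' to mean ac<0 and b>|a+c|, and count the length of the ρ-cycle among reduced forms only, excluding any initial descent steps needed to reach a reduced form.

D = 7072, ⌊√D⌋ = 84
descent: ρ → (38,40,-36)  [lands on river]
river: ρ → (-36,32,42)
river: ρ → (42,52,-26)
river: ρ → (-26,52,42)
river: ρ → (42,32,-36)
river: ρ → (-36,40,38)
river: ρ → (38,36,-38)
river: ρ → (-38,40,36)
river: ρ → (36,32,-42)
river: ρ → (-42,52,26)
river: ρ → (26,52,-42)
river: ρ → (-42,32,36)
river: ρ → (36,40,-38)
river: ρ → (-38,36,38)
ρ-cycle length = 14 (tail of 1 descent step not counted)

14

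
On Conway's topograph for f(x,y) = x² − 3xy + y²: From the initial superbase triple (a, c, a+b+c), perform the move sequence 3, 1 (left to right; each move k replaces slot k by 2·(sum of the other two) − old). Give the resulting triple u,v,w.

start (1,1,-1) = (f(1,0),f(0,1),f(1,1))
replace slot 3: 2·(1+1) − (-1) = 5 → (1,1,5)
replace slot 1: 2·(1+5) − 1 = 11 → (11,1,5)

11,1,5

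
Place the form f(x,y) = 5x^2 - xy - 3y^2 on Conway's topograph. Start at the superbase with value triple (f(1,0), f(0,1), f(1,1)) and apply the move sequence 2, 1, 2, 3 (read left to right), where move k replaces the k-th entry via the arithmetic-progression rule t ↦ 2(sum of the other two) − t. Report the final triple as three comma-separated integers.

start (5,-3,1) = (f(1,0),f(0,1),f(1,1))
replace slot 2: 2·(5+1) − (-3) = 15 → (5,15,1)
replace slot 1: 2·(15+1) − 5 = 27 → (27,15,1)
replace slot 2: 2·(27+1) − 15 = 41 → (27,41,1)
replace slot 3: 2·(27+41) − 1 = 135 → (27,41,135)

27,41,135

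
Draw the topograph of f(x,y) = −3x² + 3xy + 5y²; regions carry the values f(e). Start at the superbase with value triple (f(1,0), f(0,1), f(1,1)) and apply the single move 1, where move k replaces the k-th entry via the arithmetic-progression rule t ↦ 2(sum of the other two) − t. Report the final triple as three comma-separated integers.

start (-3,5,5) = (f(1,0),f(0,1),f(1,1))
replace slot 1: 2·(5+5) − (-3) = 23 → (23,5,5)

23,5,5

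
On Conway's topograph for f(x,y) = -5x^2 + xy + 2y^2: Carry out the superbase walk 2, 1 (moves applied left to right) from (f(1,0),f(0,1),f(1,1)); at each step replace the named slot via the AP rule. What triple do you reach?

start (-5,2,-2) = (f(1,0),f(0,1),f(1,1))
replace slot 2: 2·((-5)+(-2)) − 2 = -16 → (-5,-16,-2)
replace slot 1: 2·((-16)+(-2)) − (-5) = -31 → (-31,-16,-2)

-31,-16,-2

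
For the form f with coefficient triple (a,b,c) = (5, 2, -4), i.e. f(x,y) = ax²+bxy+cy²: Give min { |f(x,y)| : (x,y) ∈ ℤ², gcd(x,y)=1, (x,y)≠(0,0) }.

river: ρ → (-4,6,3)
river: ρ → (3,6,-4)
river: ρ → (-4,2,5)
river: ρ → (5,8,-1)
river: ρ → (-1,8,5)
river: ρ → (5,2,-4)
closes: descent 0, river 6
min |a| on river = 1

1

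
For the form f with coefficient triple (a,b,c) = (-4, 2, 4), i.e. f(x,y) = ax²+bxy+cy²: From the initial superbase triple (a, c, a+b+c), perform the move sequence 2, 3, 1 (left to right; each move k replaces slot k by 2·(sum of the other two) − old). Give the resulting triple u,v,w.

start (-4,4,2) = (f(1,0),f(0,1),f(1,1))
replace slot 2: 2·((-4)+2) − 4 = -8 → (-4,-8,2)
replace slot 3: 2·((-4)+(-8)) − 2 = -26 → (-4,-8,-26)
replace slot 1: 2·((-8)+(-26)) − (-4) = -64 → (-64,-8,-26)

-64,-8,-26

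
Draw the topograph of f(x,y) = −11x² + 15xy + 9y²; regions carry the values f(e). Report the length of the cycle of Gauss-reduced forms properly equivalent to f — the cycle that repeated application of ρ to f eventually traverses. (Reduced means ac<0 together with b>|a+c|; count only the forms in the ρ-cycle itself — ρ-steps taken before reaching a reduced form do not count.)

D = 621, ⌊√D⌋ = 24
river: ρ → (9,21,-5)
river: ρ → (-5,19,13)
river: ρ → (13,7,-11)
river: ρ → (-11,15,9)
ρ-cycle length = 4 (tail of 0 descent steps not counted)

4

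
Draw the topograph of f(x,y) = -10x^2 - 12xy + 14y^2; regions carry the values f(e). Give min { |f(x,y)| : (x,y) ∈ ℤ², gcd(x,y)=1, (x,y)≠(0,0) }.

descent: ρ → (14,12,-10)  [lands on river]
river: ρ → (-10,8,16)
river: ρ → (16,24,-2)
river: ρ → (-2,24,16)
river: ρ → (16,8,-10)
river: ρ → (-10,12,14)
river: ρ → (14,16,-8)
river: ρ → (-8,16,14)
closes: descent 1, river 8
min |a| on river = 2

2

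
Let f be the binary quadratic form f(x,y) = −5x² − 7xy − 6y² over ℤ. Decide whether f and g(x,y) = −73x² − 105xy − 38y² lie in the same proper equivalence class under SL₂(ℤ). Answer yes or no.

D₁ = -71, D₂ = -71
f is negative-definite; reduce −f:
−f: translate: b→-3 (≡7 mod 10), so (5,7,6)→(5,-3,4)
−f: flip: (5,-3,4)→(4,3,5)
−f: reduced (well bottom): (4,3,5) with a≤c, −a<b≤a
flip sign back: reduced form of f is (-4,-3,-5)
g is negative-definite; reduce −g:
−g: translate: b→-41 (≡105 mod 146), so (73,105,38)→(73,-41,6)
−g: flip: (73,-41,6)→(6,41,73)
−g: translate: b→5 (≡41 mod 12), so (6,41,73)→(6,5,4)
−g: flip: (6,5,4)→(4,-5,6)
−g: translate: b→3 (≡-5 mod 8), so (4,-5,6)→(4,3,5)
−g: reduced (well bottom): (4,3,5) with a≤c, −a<b≤a
flip sign back: reduced form of g is (-4,-3,-5)
reduced forms (-4, -3, -5) vs (-4, -3, -5) ⇒ equivalent

yes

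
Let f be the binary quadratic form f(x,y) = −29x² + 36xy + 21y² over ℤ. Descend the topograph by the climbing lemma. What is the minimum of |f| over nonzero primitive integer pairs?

river: ρ → (21,48,-17)
river: ρ → (-17,54,12)
river: ρ → (12,42,-41)
river: ρ → (-41,40,13)
river: ρ → (13,38,-44)
river: ρ → (-44,50,7)
river: ρ → (7,48,-51)
river: ρ → (-51,54,4)
river: ρ → (4,58,-23)
river: ρ → (-23,34,28)
river: ρ → (28,22,-29)
river: ρ → (-29,36,21)
closes: descent 0, river 12
min |a| on river = 4

4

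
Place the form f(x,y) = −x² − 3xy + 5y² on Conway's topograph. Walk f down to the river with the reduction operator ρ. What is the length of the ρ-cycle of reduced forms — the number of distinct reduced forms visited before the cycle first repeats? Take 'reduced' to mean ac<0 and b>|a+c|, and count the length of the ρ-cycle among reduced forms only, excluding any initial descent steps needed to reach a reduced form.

D = 29, ⌊√D⌋ = 5
descent: ρ → (5,3,-1)
descent: ρ → (-1,5,1)  [lands on river]
river: ρ → (1,5,-1)
ρ-cycle length = 2 (tail of 2 descent steps not counted)

2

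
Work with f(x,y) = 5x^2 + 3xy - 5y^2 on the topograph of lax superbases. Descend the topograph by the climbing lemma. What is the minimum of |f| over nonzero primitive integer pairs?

river: ρ → (-5,7,3)
river: ρ → (3,5,-7)
river: ρ → (-7,9,1)
river: ρ → (1,9,-7)
river: ρ → (-7,5,3)
river: ρ → (3,7,-5)
river: ρ → (-5,3,5)
river: ρ → (5,7,-3)
river: ρ → (-3,5,7)
river: ρ → (7,9,-1)
river: ρ → (-1,9,7)
river: ρ → (7,5,-3)
river: ρ → (-3,7,5)
river: ρ → (5,3,-5)
closes: descent 0, river 14
min |a| on river = 1

1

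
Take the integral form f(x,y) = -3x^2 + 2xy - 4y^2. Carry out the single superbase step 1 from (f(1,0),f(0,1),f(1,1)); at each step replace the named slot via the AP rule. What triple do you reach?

start (-3,-4,-5) = (f(1,0),f(0,1),f(1,1))
replace slot 1: 2·((-4)+(-5)) − (-3) = -15 → (-15,-4,-5)

-15,-4,-5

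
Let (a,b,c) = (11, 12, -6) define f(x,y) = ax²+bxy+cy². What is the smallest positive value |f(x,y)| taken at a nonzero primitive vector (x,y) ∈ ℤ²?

river: ρ → (-6,12,11)
river: ρ → (11,10,-7)
river: ρ → (-7,18,3)
river: ρ → (3,18,-7)
river: ρ → (-7,10,11)
river: ρ → (11,12,-6)
closes: descent 0, river 6
min |a| on river = 3

3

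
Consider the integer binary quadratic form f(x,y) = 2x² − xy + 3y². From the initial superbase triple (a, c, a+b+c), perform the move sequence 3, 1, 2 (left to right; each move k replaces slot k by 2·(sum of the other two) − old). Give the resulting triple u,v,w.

start (2,3,4) = (f(1,0),f(0,1),f(1,1))
replace slot 3: 2·(2+3) − 4 = 6 → (2,3,6)
replace slot 1: 2·(3+6) − 2 = 16 → (16,3,6)
replace slot 2: 2·(16+6) − 3 = 41 → (16,41,6)

16,41,6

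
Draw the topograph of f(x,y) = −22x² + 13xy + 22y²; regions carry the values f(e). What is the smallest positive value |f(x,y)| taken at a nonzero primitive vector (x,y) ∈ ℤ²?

river: ρ → (22,31,-13)
river: ρ → (-13,21,32)
river: ρ → (32,43,-2)
river: ρ → (-2,45,10)
river: ρ → (10,35,-22)
river: ρ → (-22,9,23)
river: ρ → (23,37,-8)
river: ρ → (-8,43,8)
river: ρ → (8,37,-23)
river: ρ → (-23,9,22)
river: ρ → (22,35,-10)
river: ρ → (-10,45,2)
river: ρ → (2,43,-32)
river: ρ → (-32,21,13)
river: ρ → (13,31,-22)
river: ρ → (-22,13,22)
closes: descent 0, river 16
min |a| on river = 2

2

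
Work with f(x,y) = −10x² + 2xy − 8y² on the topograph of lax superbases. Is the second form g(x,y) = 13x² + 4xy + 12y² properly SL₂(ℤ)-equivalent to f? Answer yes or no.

D₁ = -316, D₂ = -608
discriminants differ ⇒ not SL₂(ℤ)-equivalent

no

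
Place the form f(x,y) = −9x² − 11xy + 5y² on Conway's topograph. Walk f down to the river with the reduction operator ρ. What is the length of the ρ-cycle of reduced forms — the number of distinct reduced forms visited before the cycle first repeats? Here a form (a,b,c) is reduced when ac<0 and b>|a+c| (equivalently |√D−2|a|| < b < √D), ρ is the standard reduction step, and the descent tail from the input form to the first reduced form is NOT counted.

D = 301, ⌊√D⌋ = 17
descent: ρ → (5,11,-9)  [lands on river]
river: ρ → (-9,7,7)
river: ρ → (7,7,-9)
river: ρ → (-9,11,5)
river: ρ → (5,9,-11)
river: ρ → (-11,13,3)
river: ρ → (3,17,-1)
river: ρ → (-1,17,3)
river: ρ → (3,13,-11)
river: ρ → (-11,9,5)
ρ-cycle length = 10 (tail of 1 descent step not counted)

10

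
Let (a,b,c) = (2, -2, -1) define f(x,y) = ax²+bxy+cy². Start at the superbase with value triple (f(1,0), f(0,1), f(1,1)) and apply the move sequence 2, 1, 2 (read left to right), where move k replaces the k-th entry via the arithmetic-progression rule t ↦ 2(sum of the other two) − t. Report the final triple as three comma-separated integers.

start (2,-1,-1) = (f(1,0),f(0,1),f(1,1))
replace slot 2: 2·(2+(-1)) − (-1) = 3 → (2,3,-1)
replace slot 1: 2·(3+(-1)) − 2 = 2 → (2,3,-1)
replace slot 2: 2·(2+(-1)) − 3 = -1 → (2,-1,-1)

2,-1,-1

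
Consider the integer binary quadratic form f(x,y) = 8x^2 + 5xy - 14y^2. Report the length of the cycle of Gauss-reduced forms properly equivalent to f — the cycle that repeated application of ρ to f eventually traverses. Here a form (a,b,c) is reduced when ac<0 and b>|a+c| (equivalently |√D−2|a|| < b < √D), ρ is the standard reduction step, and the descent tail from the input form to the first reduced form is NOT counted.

D = 473, ⌊√D⌋ = 21
descent: ρ → (-14,-5,8)
descent: ρ → (8,21,-1)  [lands on river]
river: ρ → (-1,21,8)
river: ρ → (8,11,-11)
river: ρ → (-11,11,8)
ρ-cycle length = 4 (tail of 2 descent steps not counted)

4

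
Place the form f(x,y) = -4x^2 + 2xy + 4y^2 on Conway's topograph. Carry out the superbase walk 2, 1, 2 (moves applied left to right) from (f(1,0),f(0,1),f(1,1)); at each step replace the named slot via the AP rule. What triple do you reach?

start (-4,4,2) = (f(1,0),f(0,1),f(1,1))
replace slot 2: 2·((-4)+2) − 4 = -8 → (-4,-8,2)
replace slot 1: 2·((-8)+2) − (-4) = -8 → (-8,-8,2)
replace slot 2: 2·((-8)+2) − (-8) = -4 → (-8,-4,2)

-8,-4,2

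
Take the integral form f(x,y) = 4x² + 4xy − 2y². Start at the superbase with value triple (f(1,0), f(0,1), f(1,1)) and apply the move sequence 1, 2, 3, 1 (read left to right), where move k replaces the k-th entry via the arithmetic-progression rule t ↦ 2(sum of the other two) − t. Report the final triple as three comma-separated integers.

start (4,-2,6) = (f(1,0),f(0,1),f(1,1))
replace slot 1: 2·((-2)+6) − 4 = 4 → (4,-2,6)
replace slot 2: 2·(4+6) − (-2) = 22 → (4,22,6)
replace slot 3: 2·(4+22) − 6 = 46 → (4,22,46)
replace slot 1: 2·(22+46) − 4 = 132 → (132,22,46)

132,22,46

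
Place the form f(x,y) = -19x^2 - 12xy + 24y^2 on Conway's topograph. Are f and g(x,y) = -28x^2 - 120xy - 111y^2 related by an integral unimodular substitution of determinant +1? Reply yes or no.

D₁ = 1968, D₂ = 1968
river cycle of f (length 12): (24, 12, -19), (-19, 26, 17), (17, 42, -3), (-3, 42, 17), (17, 26, -19), (-19, 12, 24), (24, 36, -7), (-7, 34, 29), (29, 24, -12), (-12, 24, 29), … (2 more)
river cycle of g (length 12): (-19, 26, 17), (17, 42, -3), (-3, 42, 17), (17, 26, -19), (-19, 12, 24), (24, 36, -7), (-7, 34, 29), (29, 24, -12), (-12, 24, 29), (29, 34, -7), … (2 more)
cycles coincide ⇒ equivalent

yes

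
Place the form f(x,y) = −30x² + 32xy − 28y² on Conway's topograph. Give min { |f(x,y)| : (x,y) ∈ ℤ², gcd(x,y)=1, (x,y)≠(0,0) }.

translate: b→28 (≡-32 mod 60), so (30,-32,28)→(30,28,26)
flip: (30,28,26)→(26,-28,30)
translate: b→24 (≡-28 mod 52), so (26,-28,30)→(26,24,28)
reduced (well bottom): (26,24,28) with a≤c, −a<b≤a
well minimum |f| = |-26| = 26 (negative-definite)

26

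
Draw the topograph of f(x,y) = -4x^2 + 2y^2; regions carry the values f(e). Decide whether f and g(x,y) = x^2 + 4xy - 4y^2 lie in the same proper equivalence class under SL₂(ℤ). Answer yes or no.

D₁ = 32, D₂ = 32
river cycle of f (length 2): (2, 4, -2), (-2, 4, 2)
river cycle of g (length 2): (-4, 4, 1), (1, 4, -4)
cycles differ ⇒ inequivalent

no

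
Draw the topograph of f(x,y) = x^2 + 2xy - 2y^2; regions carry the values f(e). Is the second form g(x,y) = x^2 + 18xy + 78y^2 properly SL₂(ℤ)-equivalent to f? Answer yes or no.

D₁ = 12, D₂ = 12
river cycle of f (length 2): (-2, 2, 1), (1, 2, -2)
river cycle of g (length 2): (1, 2, -2), (-2, 2, 1)
cycles coincide ⇒ equivalent

yes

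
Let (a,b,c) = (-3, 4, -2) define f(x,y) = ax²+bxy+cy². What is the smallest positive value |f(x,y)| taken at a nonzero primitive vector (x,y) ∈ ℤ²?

translate: b→2 (≡-4 mod 6), so (3,-4,2)→(3,2,1)
flip: (3,2,1)→(1,-2,3)
translate: b→0 (≡-2 mod 2), so (1,-2,3)→(1,0,2)
reduced (well bottom): (1,0,2) with a≤c, −a<b≤a
well minimum |f| = |-1| = 1 (negative-definite)

1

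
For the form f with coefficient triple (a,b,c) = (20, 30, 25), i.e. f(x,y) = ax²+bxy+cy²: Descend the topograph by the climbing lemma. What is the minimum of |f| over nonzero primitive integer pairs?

translate: b→-10 (≡30 mod 40), so (20,30,25)→(20,-10,15)
flip: (20,-10,15)→(15,10,20)
reduced (well bottom): (15,10,20) with a≤c, −a<b≤a
well minimum = a = 15

15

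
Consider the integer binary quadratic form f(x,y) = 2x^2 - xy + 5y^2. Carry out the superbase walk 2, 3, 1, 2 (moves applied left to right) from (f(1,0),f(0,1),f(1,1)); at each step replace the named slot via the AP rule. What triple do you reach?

start (2,5,6) = (f(1,0),f(0,1),f(1,1))
replace slot 2: 2·(2+6) − 5 = 11 → (2,11,6)
replace slot 3: 2·(2+11) − 6 = 20 → (2,11,20)
replace slot 1: 2·(11+20) − 2 = 60 → (60,11,20)
replace slot 2: 2·(60+20) − 11 = 149 → (60,149,20)

60,149,20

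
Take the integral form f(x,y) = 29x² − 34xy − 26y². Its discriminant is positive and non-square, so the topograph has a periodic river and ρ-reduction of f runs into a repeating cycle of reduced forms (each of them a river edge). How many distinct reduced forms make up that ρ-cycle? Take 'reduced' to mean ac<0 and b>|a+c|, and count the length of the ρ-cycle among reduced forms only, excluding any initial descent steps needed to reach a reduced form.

D = 4172, ⌊√D⌋ = 64
descent: ρ → (-26,34,29)  [lands on river]
river: ρ → (29,24,-31)
river: ρ → (-31,38,22)
river: ρ → (22,50,-19)
river: ρ → (-19,64,1)
river: ρ → (1,64,-19)
river: ρ → (-19,50,22)
river: ρ → (22,38,-31)
river: ρ → (-31,24,29)
river: ρ → (29,34,-26)
river: ρ → (-26,18,37)
river: ρ → (37,56,-7)
river: ρ → (-7,56,37)
river: ρ → (37,18,-26)
ρ-cycle length = 14 (tail of 1 descent step not counted)

14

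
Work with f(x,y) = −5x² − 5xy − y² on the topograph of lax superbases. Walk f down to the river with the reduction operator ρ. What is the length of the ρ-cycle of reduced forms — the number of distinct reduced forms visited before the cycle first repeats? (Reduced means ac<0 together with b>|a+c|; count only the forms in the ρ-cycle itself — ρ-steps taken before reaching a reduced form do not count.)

D = 5, ⌊√D⌋ = 2
descent: ρ → (-1,1,1)  [lands on river]
river: ρ → (1,1,-1)
ρ-cycle length = 2 (tail of 1 descent step not counted)

2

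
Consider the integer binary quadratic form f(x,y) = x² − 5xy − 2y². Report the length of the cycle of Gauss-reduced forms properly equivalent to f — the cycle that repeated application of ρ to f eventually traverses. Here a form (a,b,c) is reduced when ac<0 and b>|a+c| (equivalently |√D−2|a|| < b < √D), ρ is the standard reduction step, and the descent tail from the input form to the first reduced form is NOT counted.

D = 33, ⌊√D⌋ = 5
descent: ρ → (-2,5,1)  [lands on river]
river: ρ → (1,5,-2)
river: ρ → (-2,3,3)
river: ρ → (3,3,-2)
ρ-cycle length = 4 (tail of 1 descent step not counted)

4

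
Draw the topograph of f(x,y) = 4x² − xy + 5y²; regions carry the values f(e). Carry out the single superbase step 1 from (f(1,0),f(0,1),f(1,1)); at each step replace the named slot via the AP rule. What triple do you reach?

start (4,5,8) = (f(1,0),f(0,1),f(1,1))
replace slot 1: 2·(5+8) − 4 = 22 → (22,5,8)

22,5,8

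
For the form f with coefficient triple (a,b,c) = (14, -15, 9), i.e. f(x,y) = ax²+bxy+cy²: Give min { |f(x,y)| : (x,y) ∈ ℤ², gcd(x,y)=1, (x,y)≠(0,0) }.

translate: b→13 (≡-15 mod 28), so (14,-15,9)→(14,13,8)
flip: (14,13,8)→(8,-13,14)
translate: b→3 (≡-13 mod 16), so (8,-13,14)→(8,3,9)
reduced (well bottom): (8,3,9) with a≤c, −a<b≤a
well minimum = a = 8

8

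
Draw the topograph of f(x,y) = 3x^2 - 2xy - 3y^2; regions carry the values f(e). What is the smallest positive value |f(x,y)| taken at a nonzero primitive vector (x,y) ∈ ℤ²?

descent: ρ → (-3,2,3)  [lands on river]
river: ρ → (3,4,-2)
river: ρ → (-2,4,3)
river: ρ → (3,2,-3)
river: ρ → (-3,4,2)
river: ρ → (2,4,-3)
closes: descent 1, river 6
min |a| on river = 2

2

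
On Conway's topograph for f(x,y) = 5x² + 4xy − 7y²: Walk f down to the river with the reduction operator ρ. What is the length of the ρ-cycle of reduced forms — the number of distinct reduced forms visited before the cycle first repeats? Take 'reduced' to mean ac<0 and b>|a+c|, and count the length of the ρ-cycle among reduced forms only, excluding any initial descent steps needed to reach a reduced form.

D = 156, ⌊√D⌋ = 12
river: ρ → (-7,10,2)
river: ρ → (2,10,-7)
river: ρ → (-7,4,5)
river: ρ → (5,6,-6)
river: ρ → (-6,6,5)
river: ρ → (5,4,-7)
ρ-cycle length = 6 (tail of 0 descent steps not counted)

6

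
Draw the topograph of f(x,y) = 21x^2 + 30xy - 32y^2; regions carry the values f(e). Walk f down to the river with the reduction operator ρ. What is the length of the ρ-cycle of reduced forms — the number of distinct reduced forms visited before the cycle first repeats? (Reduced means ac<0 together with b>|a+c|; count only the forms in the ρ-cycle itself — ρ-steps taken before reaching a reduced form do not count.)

D = 3588, ⌊√D⌋ = 59
river: ρ → (-32,34,19)
river: ρ → (19,42,-24)
river: ρ → (-24,54,7)
river: ρ → (7,58,-8)
river: ρ → (-8,54,21)
river: ρ → (21,30,-32)
ρ-cycle length = 6 (tail of 0 descent steps not counted)

6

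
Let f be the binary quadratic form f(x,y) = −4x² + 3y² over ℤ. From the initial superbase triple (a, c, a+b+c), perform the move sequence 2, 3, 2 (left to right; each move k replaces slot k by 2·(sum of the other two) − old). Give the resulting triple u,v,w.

start (-4,3,-1) = (f(1,0),f(0,1),f(1,1))
replace slot 2: 2·((-4)+(-1)) − 3 = -13 → (-4,-13,-1)
replace slot 3: 2·((-4)+(-13)) − (-1) = -33 → (-4,-13,-33)
replace slot 2: 2·((-4)+(-33)) − (-13) = -61 → (-4,-61,-33)

-4,-61,-33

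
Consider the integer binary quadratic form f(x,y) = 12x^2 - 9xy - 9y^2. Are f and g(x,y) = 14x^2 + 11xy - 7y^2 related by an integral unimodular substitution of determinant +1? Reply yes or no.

D₁ = 513, D₂ = 513
river cycle of f (length 6): (-9, 9, 12), (12, 15, -6), (-6, 21, 3), (3, 21, -6), (-6, 15, 12), (12, 9, -9)
river cycle of g (length 16): (-7, 17, 8), (8, 15, -9), (-9, 21, 2), (2, 19, -19), (-19, 19, 2), (2, 21, -9), (-9, 15, 8), (8, 17, -7), (-7, 11, 14), (14, 17, -4), … (6 more)
cycles differ ⇒ inequivalent

no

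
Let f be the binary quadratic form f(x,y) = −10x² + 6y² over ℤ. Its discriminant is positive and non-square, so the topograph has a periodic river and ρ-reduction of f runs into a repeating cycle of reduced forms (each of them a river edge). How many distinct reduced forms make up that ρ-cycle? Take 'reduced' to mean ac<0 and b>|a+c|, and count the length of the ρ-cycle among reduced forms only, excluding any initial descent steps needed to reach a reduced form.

D = 240, ⌊√D⌋ = 15
descent: ρ → (6,12,-4)  [lands on river]
river: ρ → (-4,12,6)
ρ-cycle length = 2 (tail of 1 descent step not counted)

2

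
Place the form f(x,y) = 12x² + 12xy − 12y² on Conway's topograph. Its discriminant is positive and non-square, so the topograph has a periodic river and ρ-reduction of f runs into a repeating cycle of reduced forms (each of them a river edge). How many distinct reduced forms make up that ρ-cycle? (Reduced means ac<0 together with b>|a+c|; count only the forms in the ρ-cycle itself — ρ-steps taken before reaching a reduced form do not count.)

D = 720, ⌊√D⌋ = 26
river: ρ → (-12,12,12)
river: ρ → (12,12,-12)
ρ-cycle length = 2 (tail of 0 descent steps not counted)

2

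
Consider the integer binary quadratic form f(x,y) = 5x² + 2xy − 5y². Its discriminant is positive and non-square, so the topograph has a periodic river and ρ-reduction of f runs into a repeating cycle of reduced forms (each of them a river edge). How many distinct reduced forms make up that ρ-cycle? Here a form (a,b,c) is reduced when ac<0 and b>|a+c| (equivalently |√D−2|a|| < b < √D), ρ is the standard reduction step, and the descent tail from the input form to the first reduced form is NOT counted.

D = 104, ⌊√D⌋ = 10
river: ρ → (-5,8,2)
river: ρ → (2,8,-5)
river: ρ → (-5,2,5)
river: ρ → (5,8,-2)
river: ρ → (-2,8,5)
river: ρ → (5,2,-5)
ρ-cycle length = 6 (tail of 0 descent steps not counted)

6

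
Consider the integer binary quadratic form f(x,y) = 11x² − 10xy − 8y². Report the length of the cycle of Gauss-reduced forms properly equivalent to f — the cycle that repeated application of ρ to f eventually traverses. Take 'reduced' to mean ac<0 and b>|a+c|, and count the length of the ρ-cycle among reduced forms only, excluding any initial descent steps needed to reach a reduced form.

D = 452, ⌊√D⌋ = 21
descent: ρ → (-8,10,11)  [lands on river]
river: ρ → (11,12,-7)
river: ρ → (-7,16,7)
river: ρ → (7,12,-11)
river: ρ → (-11,10,8)
river: ρ → (8,6,-13)
river: ρ → (-13,20,1)
river: ρ → (1,20,-13)
river: ρ → (-13,6,8)
river: ρ → (8,10,-11)
river: ρ → (-11,12,7)
river: ρ → (7,16,-7)
river: ρ → (-7,12,11)
river: ρ → (11,10,-8)
river: ρ → (-8,6,13)
river: ρ → (13,20,-1)
river: ρ → (-1,20,13)
river: ρ → (13,6,-8)
ρ-cycle length = 18 (tail of 1 descent step not counted)

18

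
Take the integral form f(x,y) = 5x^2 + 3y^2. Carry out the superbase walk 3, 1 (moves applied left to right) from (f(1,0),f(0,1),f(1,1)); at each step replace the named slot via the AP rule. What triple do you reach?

start (5,3,8) = (f(1,0),f(0,1),f(1,1))
replace slot 3: 2·(5+3) − 8 = 8 → (5,3,8)
replace slot 1: 2·(3+8) − 5 = 17 → (17,3,8)

17,3,8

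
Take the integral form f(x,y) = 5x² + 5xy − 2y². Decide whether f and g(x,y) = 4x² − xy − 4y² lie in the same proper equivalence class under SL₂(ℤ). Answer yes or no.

D₁ = 65, D₂ = 65
river cycle of f (length 6): (-2, 7, 2), (2, 5, -5), (-5, 5, 2), (2, 7, -2), (-2, 5, 5), (5, 5, -2)
river cycle of g (length 6): (-4, 1, 4), (4, 7, -1), (-1, 7, 4), (4, 1, -4), (-4, 7, 1), (1, 7, -4)
cycles differ ⇒ inequivalent

no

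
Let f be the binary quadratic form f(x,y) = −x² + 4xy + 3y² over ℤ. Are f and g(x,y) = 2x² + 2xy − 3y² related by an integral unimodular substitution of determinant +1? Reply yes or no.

D₁ = 28, D₂ = 28
river cycle of f (length 4): (3, 2, -2), (-2, 2, 3), (3, 4, -1), (-1, 4, 3)
river cycle of g (length 4): (-3, 4, 1), (1, 4, -3), (-3, 2, 2), (2, 2, -3)
cycles differ ⇒ inequivalent

no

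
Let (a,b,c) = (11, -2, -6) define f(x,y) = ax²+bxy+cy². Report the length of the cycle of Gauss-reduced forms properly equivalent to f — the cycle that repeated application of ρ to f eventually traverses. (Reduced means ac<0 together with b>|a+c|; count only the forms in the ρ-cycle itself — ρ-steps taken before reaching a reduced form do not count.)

D = 268, ⌊√D⌋ = 16
descent: ρ → (-6,14,3)  [lands on river]
river: ρ → (3,16,-1)
river: ρ → (-1,16,3)
river: ρ → (3,14,-6)
river: ρ → (-6,10,7)
river: ρ → (7,4,-9)
river: ρ → (-9,14,2)
river: ρ → (2,14,-9)
river: ρ → (-9,4,7)
river: ρ → (7,10,-6)
ρ-cycle length = 10 (tail of 1 descent step not counted)

10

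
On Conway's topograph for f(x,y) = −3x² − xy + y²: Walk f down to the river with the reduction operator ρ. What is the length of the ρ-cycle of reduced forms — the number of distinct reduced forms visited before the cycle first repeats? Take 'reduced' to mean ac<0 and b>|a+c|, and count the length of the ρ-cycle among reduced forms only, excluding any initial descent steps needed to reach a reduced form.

D = 13, ⌊√D⌋ = 3
descent: ρ → (1,3,-1)  [lands on river]
river: ρ → (-1,3,1)
ρ-cycle length = 2 (tail of 1 descent step not counted)

2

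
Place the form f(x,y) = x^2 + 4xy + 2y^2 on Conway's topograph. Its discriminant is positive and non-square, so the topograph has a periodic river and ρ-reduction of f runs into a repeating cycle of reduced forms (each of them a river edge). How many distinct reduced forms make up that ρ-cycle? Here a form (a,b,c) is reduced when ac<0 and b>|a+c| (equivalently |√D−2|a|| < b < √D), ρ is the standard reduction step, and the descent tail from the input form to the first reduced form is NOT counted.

D = 8, ⌊√D⌋ = 2
descent: ρ → (2,0,-1)
descent: ρ → (-1,2,1)  [lands on river]
river: ρ → (1,2,-1)
ρ-cycle length = 2 (tail of 2 descent steps not counted)

2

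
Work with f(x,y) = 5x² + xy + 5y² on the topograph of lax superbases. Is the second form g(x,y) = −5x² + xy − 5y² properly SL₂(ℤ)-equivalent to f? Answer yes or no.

D₁ = -99, D₂ = -99
f: reduced (well bottom): (5,1,5) with a≤c, −a<b≤a
g is negative-definite; reduce −g:
−g: flip: (5,-1,5)→(5,1,5)
−g: reduced (well bottom): (5,1,5) with a≤c, −a<b≤a
flip sign back: reduced form of g is (-5,-1,-5)
reduced forms (5, 1, 5) vs (-5, -1, -5) ⇒ inequivalent

no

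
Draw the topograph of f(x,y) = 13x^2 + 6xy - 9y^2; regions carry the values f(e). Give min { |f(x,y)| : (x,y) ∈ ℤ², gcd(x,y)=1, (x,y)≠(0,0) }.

river: ρ → (-9,12,10)
river: ρ → (10,8,-11)
river: ρ → (-11,14,7)
river: ρ → (7,14,-11)
river: ρ → (-11,8,10)
river: ρ → (10,12,-9)
river: ρ → (-9,6,13)
river: ρ → (13,20,-2)
river: ρ → (-2,20,13)
river: ρ → (13,6,-9)
closes: descent 0, river 10
min |a| on river = 2

2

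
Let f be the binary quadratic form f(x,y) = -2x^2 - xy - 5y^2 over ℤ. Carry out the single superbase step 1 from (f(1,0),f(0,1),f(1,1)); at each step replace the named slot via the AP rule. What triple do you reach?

start (-2,-5,-8) = (f(1,0),f(0,1),f(1,1))
replace slot 1: 2·((-5)+(-8)) − (-2) = -24 → (-24,-5,-8)

-24,-5,-8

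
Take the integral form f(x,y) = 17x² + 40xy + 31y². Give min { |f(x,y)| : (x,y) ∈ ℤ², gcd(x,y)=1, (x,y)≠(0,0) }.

translate: b→6 (≡40 mod 34), so (17,40,31)→(17,6,8)
flip: (17,6,8)→(8,-6,17)
reduced (well bottom): (8,-6,17) with a≤c, −a<b≤a
well minimum = a = 8

8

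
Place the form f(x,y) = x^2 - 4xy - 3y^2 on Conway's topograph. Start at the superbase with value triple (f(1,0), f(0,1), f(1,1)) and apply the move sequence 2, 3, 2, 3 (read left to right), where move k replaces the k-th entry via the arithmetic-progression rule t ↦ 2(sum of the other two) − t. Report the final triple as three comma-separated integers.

start (1,-3,-6) = (f(1,0),f(0,1),f(1,1))
replace slot 2: 2·(1+(-6)) − (-3) = -7 → (1,-7,-6)
replace slot 3: 2·(1+(-7)) − (-6) = -6 → (1,-7,-6)
replace slot 2: 2·(1+(-6)) − (-7) = -3 → (1,-3,-6)
replace slot 3: 2·(1+(-3)) − (-6) = 2 → (1,-3,2)

1,-3,2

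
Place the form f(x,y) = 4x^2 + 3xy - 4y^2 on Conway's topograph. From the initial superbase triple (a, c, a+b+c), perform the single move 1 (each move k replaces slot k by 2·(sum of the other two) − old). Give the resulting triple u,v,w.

start (4,-4,3) = (f(1,0),f(0,1),f(1,1))
replace slot 1: 2·((-4)+3) − 4 = -6 → (-6,-4,3)

-6,-4,3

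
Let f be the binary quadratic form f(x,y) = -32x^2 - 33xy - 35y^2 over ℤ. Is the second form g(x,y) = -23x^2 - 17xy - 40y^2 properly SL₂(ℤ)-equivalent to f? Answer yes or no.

D₁ = -3391, D₂ = -3391
f is negative-definite; reduce −f:
−f: translate: b→-31 (≡33 mod 64), so (32,33,35)→(32,-31,34)
−f: reduced (well bottom): (32,-31,34) with a≤c, −a<b≤a
flip sign back: reduced form of f is (-32,31,-34)
g is negative-definite; reduce −g:
−g: reduced (well bottom): (23,17,40) with a≤c, −a<b≤a
flip sign back: reduced form of g is (-23,-17,-40)
reduced forms (-32, 31, -34) vs (-23, -17, -40) ⇒ inequivalent

no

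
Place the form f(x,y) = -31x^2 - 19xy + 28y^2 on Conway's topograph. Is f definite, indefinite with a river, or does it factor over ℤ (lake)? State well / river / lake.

D = b²−4ac = (-19)² − 4·(-31)·28 = 3833
D > 0 non-square ⇒ indefinite ⇒ periodic river

river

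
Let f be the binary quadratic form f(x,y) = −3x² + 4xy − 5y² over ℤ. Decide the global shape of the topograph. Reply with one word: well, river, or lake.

D = b²−4ac = 4² − 4·(-3)·(-5) = -44
D < 0 ⇒ definite ⇒ every region one sign ⇒ single well

well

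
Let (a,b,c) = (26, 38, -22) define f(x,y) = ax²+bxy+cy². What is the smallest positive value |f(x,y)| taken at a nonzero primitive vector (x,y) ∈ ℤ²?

river: ρ → (-22,50,14)
river: ρ → (14,34,-46)
river: ρ → (-46,58,2)
river: ρ → (2,58,-46)
river: ρ → (-46,34,14)
river: ρ → (14,50,-22)
river: ρ → (-22,38,26)
river: ρ → (26,14,-34)
river: ρ → (-34,54,6)
river: ρ → (6,54,-34)
river: ρ → (-34,14,26)
river: ρ → (26,38,-22)
closes: descent 0, river 12
min |a| on river = 2

2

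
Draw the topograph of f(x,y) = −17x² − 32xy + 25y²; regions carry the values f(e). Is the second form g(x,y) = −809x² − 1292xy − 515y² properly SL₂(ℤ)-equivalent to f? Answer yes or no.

D₁ = 2724, D₂ = 2724
river cycle of f (length 24): (25, 32, -17), (-17, 36, 21), (21, 48, -5), (-5, 52, 1), (1, 52, -5), (-5, 48, 21), (21, 36, -17), (-17, 32, 25), (25, 18, -24), (-24, 30, 19), … (14 more)
river cycle of g (length 24): (21, 48, -5), (-5, 52, 1), (1, 52, -5), (-5, 48, 21), (21, 36, -17), (-17, 32, 25), (25, 18, -24), (-24, 30, 19), (19, 46, -8), (-8, 50, 7), … (14 more)
cycles coincide ⇒ equivalent

yes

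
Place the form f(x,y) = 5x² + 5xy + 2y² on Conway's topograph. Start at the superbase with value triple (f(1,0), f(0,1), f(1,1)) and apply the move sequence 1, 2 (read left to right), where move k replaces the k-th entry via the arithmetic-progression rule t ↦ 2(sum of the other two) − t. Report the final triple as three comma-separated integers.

start (5,2,12) = (f(1,0),f(0,1),f(1,1))
replace slot 1: 2·(2+12) − 5 = 23 → (23,2,12)
replace slot 2: 2·(23+12) − 2 = 68 → (23,68,12)

23,68,12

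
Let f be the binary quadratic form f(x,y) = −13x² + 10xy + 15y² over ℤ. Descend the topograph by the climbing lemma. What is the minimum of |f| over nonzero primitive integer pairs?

river: ρ → (15,20,-8)
river: ρ → (-8,28,3)
river: ρ → (3,26,-17)
river: ρ → (-17,8,12)
river: ρ → (12,16,-13)
river: ρ → (-13,10,15)
closes: descent 0, river 6
min |a| on river = 3

3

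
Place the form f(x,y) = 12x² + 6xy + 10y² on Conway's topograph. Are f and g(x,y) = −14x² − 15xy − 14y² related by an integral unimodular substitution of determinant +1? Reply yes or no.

D₁ = -444, D₂ = -559
discriminants differ ⇒ not SL₂(ℤ)-equivalent

no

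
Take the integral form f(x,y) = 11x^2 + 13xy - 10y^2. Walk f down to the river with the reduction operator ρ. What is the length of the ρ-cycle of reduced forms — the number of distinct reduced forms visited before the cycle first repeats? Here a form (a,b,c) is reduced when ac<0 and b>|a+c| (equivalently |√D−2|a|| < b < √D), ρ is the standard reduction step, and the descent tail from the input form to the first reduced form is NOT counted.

D = 609, ⌊√D⌋ = 24
river: ρ → (-10,7,14)
river: ρ → (14,21,-3)
river: ρ → (-3,21,14)
river: ρ → (14,7,-10)
river: ρ → (-10,13,11)
river: ρ → (11,9,-12)
river: ρ → (-12,15,8)
river: ρ → (8,17,-10)
river: ρ → (-10,23,2)
river: ρ → (2,21,-21)
river: ρ → (-21,21,2)
river: ρ → (2,23,-10)
river: ρ → (-10,17,8)
river: ρ → (8,15,-12)
river: ρ → (-12,9,11)
river: ρ → (11,13,-10)
ρ-cycle length = 16 (tail of 0 descent steps not counted)

16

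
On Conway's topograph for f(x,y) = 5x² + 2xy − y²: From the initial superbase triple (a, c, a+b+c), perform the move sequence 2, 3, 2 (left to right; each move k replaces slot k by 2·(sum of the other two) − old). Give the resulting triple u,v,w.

start (5,-1,6) = (f(1,0),f(0,1),f(1,1))
replace slot 2: 2·(5+6) − (-1) = 23 → (5,23,6)
replace slot 3: 2·(5+23) − 6 = 50 → (5,23,50)
replace slot 2: 2·(5+50) − 23 = 87 → (5,87,50)

5,87,50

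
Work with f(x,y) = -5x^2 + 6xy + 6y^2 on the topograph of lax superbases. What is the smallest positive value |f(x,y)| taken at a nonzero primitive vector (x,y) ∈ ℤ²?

river: ρ → (6,6,-5)
river: ρ → (-5,4,7)
river: ρ → (7,10,-2)
river: ρ → (-2,10,7)
river: ρ → (7,4,-5)
river: ρ → (-5,6,6)
closes: descent 0, river 6
min |a| on river = 2

2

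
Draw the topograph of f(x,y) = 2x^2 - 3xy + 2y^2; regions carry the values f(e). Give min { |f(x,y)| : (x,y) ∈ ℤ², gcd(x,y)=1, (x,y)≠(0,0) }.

translate: b→1 (≡-3 mod 4), so (2,-3,2)→(2,1,1)
flip: (2,1,1)→(1,-1,2)
translate: b→1 (≡-1 mod 2), so (1,-1,2)→(1,1,2)
reduced (well bottom): (1,1,2) with a≤c, −a<b≤a
well minimum = a = 1

1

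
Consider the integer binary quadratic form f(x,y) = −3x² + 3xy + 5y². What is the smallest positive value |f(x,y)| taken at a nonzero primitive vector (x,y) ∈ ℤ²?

river: ρ → (5,7,-1)
river: ρ → (-1,7,5)
river: ρ → (5,3,-3)
river: ρ → (-3,3,5)
closes: descent 0, river 4
min |a| on river = 1

1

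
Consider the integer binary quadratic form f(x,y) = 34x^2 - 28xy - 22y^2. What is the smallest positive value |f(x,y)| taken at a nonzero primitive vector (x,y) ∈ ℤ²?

descent: ρ → (-22,28,34)  [lands on river]
river: ρ → (34,40,-16)
river: ρ → (-16,56,10)
river: ρ → (10,44,-46)
river: ρ → (-46,48,8)
river: ρ → (8,48,-46)
river: ρ → (-46,44,10)
river: ρ → (10,56,-16)
river: ρ → (-16,40,34)
river: ρ → (34,28,-22)
river: ρ → (-22,60,2)
river: ρ → (2,60,-22)
closes: descent 1, river 12
min |a| on river = 2

2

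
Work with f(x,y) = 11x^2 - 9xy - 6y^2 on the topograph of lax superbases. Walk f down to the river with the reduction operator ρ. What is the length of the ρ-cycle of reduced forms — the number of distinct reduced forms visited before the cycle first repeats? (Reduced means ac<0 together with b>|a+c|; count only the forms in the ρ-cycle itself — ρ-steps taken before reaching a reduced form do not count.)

D = 345, ⌊√D⌋ = 18
descent: ρ → (-6,9,11)  [lands on river]
river: ρ → (11,13,-4)
river: ρ → (-4,11,14)
river: ρ → (14,17,-1)
river: ρ → (-1,17,14)
river: ρ → (14,11,-4)
river: ρ → (-4,13,11)
river: ρ → (11,9,-6)
river: ρ → (-6,15,5)
river: ρ → (5,15,-6)
ρ-cycle length = 10 (tail of 1 descent step not counted)

10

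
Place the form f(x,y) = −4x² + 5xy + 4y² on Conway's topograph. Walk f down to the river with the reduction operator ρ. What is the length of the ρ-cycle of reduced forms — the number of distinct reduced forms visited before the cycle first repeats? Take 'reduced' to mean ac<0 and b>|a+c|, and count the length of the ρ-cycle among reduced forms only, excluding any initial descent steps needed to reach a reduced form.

D = 89, ⌊√D⌋ = 9
river: ρ → (4,3,-5)
river: ρ → (-5,7,2)
river: ρ → (2,9,-1)
river: ρ → (-1,9,2)
river: ρ → (2,7,-5)
river: ρ → (-5,3,4)
river: ρ → (4,5,-4)
river: ρ → (-4,3,5)
river: ρ → (5,7,-2)
river: ρ → (-2,9,1)
river: ρ → (1,9,-2)
river: ρ → (-2,7,5)
river: ρ → (5,3,-4)
river: ρ → (-4,5,4)
ρ-cycle length = 14 (tail of 0 descent steps not counted)

14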